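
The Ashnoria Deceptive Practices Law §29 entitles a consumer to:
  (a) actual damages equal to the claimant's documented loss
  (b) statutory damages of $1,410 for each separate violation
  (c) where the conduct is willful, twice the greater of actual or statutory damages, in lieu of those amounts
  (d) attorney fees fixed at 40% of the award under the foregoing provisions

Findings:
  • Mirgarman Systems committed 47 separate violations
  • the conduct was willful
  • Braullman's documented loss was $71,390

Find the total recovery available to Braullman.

$199,892

Statutory damages: 47 × $1,410 = $66,270
Greater of actual damages ($71,390) or statutory damages ($66,270): $71,390
Doubled: 2 × $71,390 = $142,780
Attorney fees: 40% of $142,780 = $57,112
Total recovery: $142,780 + $57,112 = $199,892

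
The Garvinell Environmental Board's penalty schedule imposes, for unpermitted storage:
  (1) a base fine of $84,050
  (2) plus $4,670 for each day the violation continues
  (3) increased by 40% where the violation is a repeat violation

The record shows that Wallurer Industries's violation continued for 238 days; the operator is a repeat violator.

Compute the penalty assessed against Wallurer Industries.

Per-day component: 238 × $4,670 = $1,111,460
Base plus per-day: $84,050 + $1,111,460 = $1,195,510
Enhancement: 40% of $1,195,510 = $478,204
Enhanced fine: $1,195,510 + $478,204 = $1,673,714

$1,673,714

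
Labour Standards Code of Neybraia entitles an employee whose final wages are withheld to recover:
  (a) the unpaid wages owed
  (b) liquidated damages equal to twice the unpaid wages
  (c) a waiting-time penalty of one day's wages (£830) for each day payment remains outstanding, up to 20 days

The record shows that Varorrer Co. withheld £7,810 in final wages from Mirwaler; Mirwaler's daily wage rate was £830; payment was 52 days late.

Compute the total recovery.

Doubled: 2 × £7,810 = £15,620
Penalty days: min(52, 20) = 20
Waiting-time penalty: 20 × £830 = £16,600
Total award: £7,810 + £15,620 + £16,600 = £40,030

£40,030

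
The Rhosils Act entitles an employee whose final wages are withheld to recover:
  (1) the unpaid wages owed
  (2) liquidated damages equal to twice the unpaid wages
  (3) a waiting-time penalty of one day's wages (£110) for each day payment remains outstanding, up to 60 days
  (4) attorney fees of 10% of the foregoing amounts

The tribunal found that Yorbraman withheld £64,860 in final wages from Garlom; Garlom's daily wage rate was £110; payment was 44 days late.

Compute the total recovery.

£219,362

Doubled: 2 × £64,860 = £129,720
Penalty days: min(44, 60) = 44
Waiting-time penalty: 44 × £110 = £4,840
Subtotal: £64,860 + £129,720 + £4,840 = £199,420
Attorney fees: 10% of £199,420 = £19,942
Total award: £199,420 + £19,942 = £219,362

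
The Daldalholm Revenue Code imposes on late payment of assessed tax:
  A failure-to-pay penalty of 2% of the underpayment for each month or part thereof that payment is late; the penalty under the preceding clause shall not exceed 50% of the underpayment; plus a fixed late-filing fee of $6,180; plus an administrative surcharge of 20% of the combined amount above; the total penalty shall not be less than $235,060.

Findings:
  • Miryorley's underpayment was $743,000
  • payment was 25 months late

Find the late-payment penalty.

Penalty: $453,216

Accrued rate: 2% × 25 = 50%, capped at 50% → 50%
Failure-to-pay penalty: 50% of $743,000 = $371,500
Penalty before surcharge: $371,500 + $6,180 = $377,680
Administrative surcharge: 20% of $377,680 = $75,536
Total penalty: $377,680 + $75,536 = $453,216
Minimum $235,060: $453,216 meets the minimum, no increase.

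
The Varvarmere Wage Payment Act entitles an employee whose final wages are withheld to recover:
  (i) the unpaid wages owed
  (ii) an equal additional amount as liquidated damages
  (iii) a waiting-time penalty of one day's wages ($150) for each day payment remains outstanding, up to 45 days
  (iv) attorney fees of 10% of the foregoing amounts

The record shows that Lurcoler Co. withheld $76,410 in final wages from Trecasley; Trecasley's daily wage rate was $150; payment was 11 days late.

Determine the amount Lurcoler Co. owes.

Liquidated damages (equal amount): $76,410
Penalty days: min(11, 45) = 11
Waiting-time penalty: 11 × $150 = $1,650
Subtotal: $76,410 + $76,410 + $1,650 = $154,470
Attorney fees: 10% of $154,470 = $15,447
Total award: $154,470 + $15,447 = $169,917

$169,917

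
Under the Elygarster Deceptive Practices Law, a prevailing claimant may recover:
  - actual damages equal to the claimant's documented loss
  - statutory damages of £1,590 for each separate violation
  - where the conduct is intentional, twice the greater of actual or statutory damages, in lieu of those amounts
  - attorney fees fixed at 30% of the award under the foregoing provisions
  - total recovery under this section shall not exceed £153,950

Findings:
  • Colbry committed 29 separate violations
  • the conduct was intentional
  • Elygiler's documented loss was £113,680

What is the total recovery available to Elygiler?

Total recovery: £153,950

Statutory damages: 29 × £1,590 = £46,110
Greater of actual damages (£113,680) or statutory damages (£46,110): £113,680
Doubled: 2 × £113,680 = £227,360
Attorney fees: 30% of £227,360 = £68,208
Total before cap: £227,360 + £68,208 = £295,568
Cap at £153,950: £295,568 exceeds the cap → £153,950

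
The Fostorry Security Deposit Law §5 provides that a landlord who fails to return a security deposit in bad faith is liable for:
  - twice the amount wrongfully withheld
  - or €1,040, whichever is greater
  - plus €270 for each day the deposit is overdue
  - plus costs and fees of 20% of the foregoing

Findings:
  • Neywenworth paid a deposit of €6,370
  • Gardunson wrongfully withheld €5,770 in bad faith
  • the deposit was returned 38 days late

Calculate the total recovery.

Doubled: 2 × €5,770 = €11,540
Minimum €1,040: €11,540 meets the minimum, no increase.
Late-return penalty: 38 × €270 = €10,260
Damages plus late penalty: €11,540 + €10,260 = €21,800
Costs and fees: 20% of €21,800 = €4,360
Total recovery: €21,800 + €4,360 = €26,160

€26,160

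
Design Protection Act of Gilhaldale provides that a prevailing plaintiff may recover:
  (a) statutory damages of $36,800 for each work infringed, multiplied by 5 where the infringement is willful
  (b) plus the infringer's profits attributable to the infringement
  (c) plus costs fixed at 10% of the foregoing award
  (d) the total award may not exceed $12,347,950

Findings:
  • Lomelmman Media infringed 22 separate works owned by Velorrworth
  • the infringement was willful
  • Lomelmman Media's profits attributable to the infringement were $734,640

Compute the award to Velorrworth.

$5,260,904

Statutory damages: 22 × $36,800 = $809,600
Multiplied by 5: 5 × $809,600 = $4,048,000
Combined award: $4,048,000 + $734,640 = $4,782,640
Costs: 10% of $4,782,640 = $478,264
Award plus costs: $4,782,640 + $478,264 = $5,260,904
Cap at $12,347,950: $5,260,904 is within the cap, no reduction.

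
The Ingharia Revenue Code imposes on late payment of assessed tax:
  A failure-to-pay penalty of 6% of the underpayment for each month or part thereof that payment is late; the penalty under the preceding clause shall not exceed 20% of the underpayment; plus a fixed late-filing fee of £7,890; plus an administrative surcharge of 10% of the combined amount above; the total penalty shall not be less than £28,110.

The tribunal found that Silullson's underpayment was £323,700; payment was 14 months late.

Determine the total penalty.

Accrued rate: 6% × 14 = 84%, capped at 20% → 20%
Failure-to-pay penalty: 20% of £323,700 = £64,740
Penalty before surcharge: £64,740 + £7,890 = £72,630
Administrative surcharge: 10% of £72,630 = £7,263
Total penalty: £72,630 + £7,263 = £79,893
Minimum £28,110: £79,893 meets the minimum, no increase.

£79,893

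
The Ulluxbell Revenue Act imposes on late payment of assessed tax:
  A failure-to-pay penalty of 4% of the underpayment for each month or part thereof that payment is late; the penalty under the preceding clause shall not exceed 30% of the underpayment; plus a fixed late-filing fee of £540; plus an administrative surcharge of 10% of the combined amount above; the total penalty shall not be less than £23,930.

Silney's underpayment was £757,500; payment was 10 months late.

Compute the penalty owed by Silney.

Accrued rate: 4% × 10 = 40%, capped at 30% → 30%
Failure-to-pay penalty: 30% of £757,500 = £227,250
Penalty before surcharge: £227,250 + £540 = £227,790
Administrative surcharge: 10% of £227,790 = £22,779
Total penalty: £227,790 + £22,779 = £250,569
Minimum £23,930: £250,569 meets the minimum, no increase.

£250,569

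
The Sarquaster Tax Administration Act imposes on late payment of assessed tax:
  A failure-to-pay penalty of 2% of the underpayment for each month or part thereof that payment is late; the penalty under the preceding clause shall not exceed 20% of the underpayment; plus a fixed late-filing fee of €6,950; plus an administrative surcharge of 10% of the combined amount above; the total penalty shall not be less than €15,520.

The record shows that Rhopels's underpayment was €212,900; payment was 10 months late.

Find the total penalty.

€54,483

Accrued rate: 2% × 10 = 20%, capped at 20% → 20%
Failure-to-pay penalty: 20% of €212,900 = €42,580
Penalty before surcharge: €42,580 + €6,950 = €49,530
Administrative surcharge: 10% of €49,530 = €4,953
Total penalty: €49,530 + €4,953 = €54,483
Minimum €15,520: €54,483 meets the minimum, no increase.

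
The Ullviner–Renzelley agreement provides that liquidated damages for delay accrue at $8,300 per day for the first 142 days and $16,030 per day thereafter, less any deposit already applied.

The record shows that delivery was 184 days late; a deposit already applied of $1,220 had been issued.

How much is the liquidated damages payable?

$1,850,640

First 142 days: 142 × $8,300 = $1,178,600
Remaining days: (184 − 142) × $16,030 = $673,260
Accrued per-day damages: $1,178,600 + $673,260 = $1,851,860
Less deposit already applied: $1,851,860 − $1,220 = $1,850,640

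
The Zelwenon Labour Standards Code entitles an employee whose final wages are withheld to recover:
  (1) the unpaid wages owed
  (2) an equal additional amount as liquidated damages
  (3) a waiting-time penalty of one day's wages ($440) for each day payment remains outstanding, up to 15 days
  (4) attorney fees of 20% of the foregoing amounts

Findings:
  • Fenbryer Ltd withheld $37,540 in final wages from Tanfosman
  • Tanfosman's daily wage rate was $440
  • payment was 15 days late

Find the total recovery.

Liquidated damages (equal amount): $37,540
Penalty days: min(15, 15) = 15
Waiting-time penalty: 15 × $440 = $6,600
Subtotal: $37,540 + $37,540 + $6,600 = $81,680
Attorney fees: 20% of $81,680 = $16,336
Total award: $81,680 + $16,336 = $98,016

Total award: $98,016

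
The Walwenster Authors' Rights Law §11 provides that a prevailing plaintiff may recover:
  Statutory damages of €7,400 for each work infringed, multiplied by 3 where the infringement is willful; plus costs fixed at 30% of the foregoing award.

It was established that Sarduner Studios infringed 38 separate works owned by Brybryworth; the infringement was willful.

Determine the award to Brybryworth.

€1,096,680

Statutory damages: 38 × €7,400 = €281,200
Trebled: 3 × €281,200 = €843,600
Costs: 30% of €843,600 = €253,080
Award plus costs: €843,600 + €253,080 = €1,096,680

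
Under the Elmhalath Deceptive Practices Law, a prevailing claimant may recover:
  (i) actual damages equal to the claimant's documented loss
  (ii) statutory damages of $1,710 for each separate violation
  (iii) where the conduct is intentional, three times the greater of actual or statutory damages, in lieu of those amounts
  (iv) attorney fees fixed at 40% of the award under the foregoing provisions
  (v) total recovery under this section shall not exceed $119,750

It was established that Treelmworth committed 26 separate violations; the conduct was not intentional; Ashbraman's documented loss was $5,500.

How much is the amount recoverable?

Statutory damages: 26 × $1,710 = $44,460
Conduct not intentional: the in-lieu enhancement does not apply.
Actual plus statutory damages: $5,500 + $44,460 = $49,960
Attorney fees: 40% of $49,960 = $19,984
Total before cap: $49,960 + $19,984 = $69,944
Cap at $119,750: $69,944 is within the cap, no reduction.

$69,944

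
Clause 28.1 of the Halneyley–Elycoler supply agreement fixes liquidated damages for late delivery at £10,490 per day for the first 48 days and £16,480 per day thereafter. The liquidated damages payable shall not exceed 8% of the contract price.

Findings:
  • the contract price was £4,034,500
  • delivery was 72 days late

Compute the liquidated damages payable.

Liquidated damages: £322,760

First 48 days: 48 × £10,490 = £503,520
Remaining days: (72 − 48) × £16,480 = £395,520
Accrued per-day damages: £503,520 + £395,520 = £899,040
Cap: 8% of £4,034,500 = £322,760
Cap at £322,760: £899,040 exceeds the cap → £322,760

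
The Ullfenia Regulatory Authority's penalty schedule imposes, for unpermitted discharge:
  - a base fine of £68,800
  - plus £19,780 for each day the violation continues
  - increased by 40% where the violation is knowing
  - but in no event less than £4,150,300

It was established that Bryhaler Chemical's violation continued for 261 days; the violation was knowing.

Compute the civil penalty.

£7,323,932

Per-day component: 261 × £19,780 = £5,162,580
Base plus per-day: £68,800 + £5,162,580 = £5,231,380
Enhancement: 40% of £5,231,380 = £2,092,552
Enhanced fine: £5,231,380 + £2,092,552 = £7,323,932
Minimum £4,150,300: £7,323,932 meets the minimum, no increase.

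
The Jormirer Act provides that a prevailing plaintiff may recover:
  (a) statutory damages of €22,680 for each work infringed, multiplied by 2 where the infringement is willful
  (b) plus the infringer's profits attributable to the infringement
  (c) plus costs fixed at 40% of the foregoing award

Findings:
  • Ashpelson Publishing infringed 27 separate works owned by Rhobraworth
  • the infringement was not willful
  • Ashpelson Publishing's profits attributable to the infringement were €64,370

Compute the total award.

Statutory damages: 27 × €22,680 = €612,360
Infringement not willful: no ×2 enhancement.
Combined award: €612,360 + €64,370 = €676,730
Costs: 40% of €676,730 = €270,692
Award plus costs: €676,730 + €270,692 = €947,422

€947,422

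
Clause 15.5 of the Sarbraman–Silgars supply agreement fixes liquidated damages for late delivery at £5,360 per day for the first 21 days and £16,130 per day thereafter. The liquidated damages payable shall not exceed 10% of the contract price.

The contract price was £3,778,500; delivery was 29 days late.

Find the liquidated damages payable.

£241,600

First 21 days: 21 × £5,360 = £112,560
Remaining days: (29 − 21) × £16,130 = £129,040
Accrued per-day damages: £112,560 + £129,040 = £241,600
Cap: 10% of £3,778,500 = £377,850
Cap at £377,850: £241,600 is within the cap, no reduction.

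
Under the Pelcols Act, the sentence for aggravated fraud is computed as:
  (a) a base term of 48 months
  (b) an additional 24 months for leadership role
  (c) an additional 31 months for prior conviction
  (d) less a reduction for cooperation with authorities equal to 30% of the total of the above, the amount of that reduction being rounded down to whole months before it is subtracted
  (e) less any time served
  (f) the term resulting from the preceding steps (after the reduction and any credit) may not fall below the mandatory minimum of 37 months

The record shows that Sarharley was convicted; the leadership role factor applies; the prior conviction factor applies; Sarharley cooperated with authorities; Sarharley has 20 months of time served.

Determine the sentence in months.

53 months

Leadership role enhancement: +24 months
Prior conviction enhancement: +31 months
Adjusted term: 48 months + 24 months + 31 months = 103 months
Cooperation with authorities reduction: 30% of 103 months = 30 months (rounded down)
After reduction: 103 − 30 = 73 months
Less time served: 73 months − 20 months = 53 months
Minimum 37 months: 53 months meets the minimum, no increase.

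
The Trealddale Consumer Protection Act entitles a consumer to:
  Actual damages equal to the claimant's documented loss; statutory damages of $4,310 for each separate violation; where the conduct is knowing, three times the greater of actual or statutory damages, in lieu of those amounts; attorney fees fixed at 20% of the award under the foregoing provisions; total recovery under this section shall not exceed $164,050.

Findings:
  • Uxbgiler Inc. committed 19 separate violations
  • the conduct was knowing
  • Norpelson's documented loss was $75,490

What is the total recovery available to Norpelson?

Statutory damages: 19 × $4,310 = $81,890
Greater of actual damages ($75,490) or statutory damages ($81,890): $81,890
Trebled: 3 × $81,890 = $245,670
Attorney fees: 20% of $245,670 = $49,134
Total before cap: $245,670 + $49,134 = $294,804
Cap at $164,050: $294,804 exceeds the cap → $164,050

$164,050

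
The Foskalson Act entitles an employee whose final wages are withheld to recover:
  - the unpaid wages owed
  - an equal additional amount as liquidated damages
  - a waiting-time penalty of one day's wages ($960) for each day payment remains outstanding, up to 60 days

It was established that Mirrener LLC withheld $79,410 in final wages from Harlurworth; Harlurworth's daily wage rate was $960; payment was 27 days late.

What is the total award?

Liquidated damages (equal amount): $79,410
Penalty days: min(27, 60) = 27
Waiting-time penalty: 27 × $960 = $25,920
Total award: $79,410 + $79,410 + $25,920 = $184,740

$184,740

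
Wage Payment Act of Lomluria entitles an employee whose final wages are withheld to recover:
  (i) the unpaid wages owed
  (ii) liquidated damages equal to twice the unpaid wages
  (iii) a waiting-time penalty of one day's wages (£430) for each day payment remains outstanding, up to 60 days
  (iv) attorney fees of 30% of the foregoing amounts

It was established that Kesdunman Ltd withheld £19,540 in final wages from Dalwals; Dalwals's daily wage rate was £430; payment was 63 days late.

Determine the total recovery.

Doubled: 2 × £19,540 = £39,080
Penalty days: min(63, 60) = 60
Waiting-time penalty: 60 × £430 = £25,800
Subtotal: £19,540 + £39,080 + £25,800 = £84,420
Attorney fees: 30% of £84,420 = £25,326
Total award: £84,420 + £25,326 = £109,746

Total award: £109,746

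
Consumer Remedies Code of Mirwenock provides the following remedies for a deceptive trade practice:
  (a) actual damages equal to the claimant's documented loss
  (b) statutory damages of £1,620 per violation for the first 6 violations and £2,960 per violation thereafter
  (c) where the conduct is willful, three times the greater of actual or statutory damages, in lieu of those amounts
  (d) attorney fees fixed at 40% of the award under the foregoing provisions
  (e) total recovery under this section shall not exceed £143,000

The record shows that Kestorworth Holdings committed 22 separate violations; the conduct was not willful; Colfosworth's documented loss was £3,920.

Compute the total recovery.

Total recovery: £85,400

First 6 violations: 6 × £1,620 = £9,720
Remaining violations: (22 − 6) × £2,960 = £47,360
Statutory damages: £9,720 + £47,360 = £57,080
Conduct not willful: the in-lieu enhancement does not apply.
Actual plus statutory damages: £3,920 + £57,080 = £61,000
Attorney fees: 40% of £61,000 = £24,400
Total before cap: £61,000 + £24,400 = £85,400
Cap at £143,000: £85,400 is within the cap, no reduction.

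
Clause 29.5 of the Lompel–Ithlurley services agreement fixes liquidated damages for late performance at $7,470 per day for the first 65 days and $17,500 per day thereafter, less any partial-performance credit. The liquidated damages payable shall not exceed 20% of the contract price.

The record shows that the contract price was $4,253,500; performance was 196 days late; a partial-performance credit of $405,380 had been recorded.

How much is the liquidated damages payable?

First 65 days: 65 × $7,470 = $485,550
Remaining days: (196 − 65) × $17,500 = $2,292,500
Accrued per-day damages: $485,550 + $2,292,500 = $2,778,050
Less partial-performance credit: $2,778,050 − $405,380 = $2,372,670
Cap: 20% of $4,253,500 = $850,700
Cap at $850,700: $2,372,670 exceeds the cap → $850,700

$850,700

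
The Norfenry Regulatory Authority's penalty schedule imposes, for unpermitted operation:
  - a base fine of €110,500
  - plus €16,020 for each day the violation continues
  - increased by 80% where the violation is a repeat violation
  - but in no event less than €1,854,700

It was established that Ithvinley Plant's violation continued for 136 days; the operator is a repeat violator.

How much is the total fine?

€4,120,596

Per-day component: 136 × €16,020 = €2,178,720
Base plus per-day: €110,500 + €2,178,720 = €2,289,220
Enhancement: 80% of €2,289,220 = €1,831,376
Enhanced fine: €2,289,220 + €1,831,376 = €4,120,596
Minimum €1,854,700: €4,120,596 meets the minimum, no increase.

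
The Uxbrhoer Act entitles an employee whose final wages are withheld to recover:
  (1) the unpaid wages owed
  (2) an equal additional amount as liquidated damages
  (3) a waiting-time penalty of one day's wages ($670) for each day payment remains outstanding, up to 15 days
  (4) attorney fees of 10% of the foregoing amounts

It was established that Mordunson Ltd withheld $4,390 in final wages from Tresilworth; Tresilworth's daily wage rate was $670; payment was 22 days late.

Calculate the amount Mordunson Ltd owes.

$20,713

Liquidated damages (equal amount): $4,390
Penalty days: min(22, 15) = 15
Waiting-time penalty: 15 × $670 = $10,050
Subtotal: $4,390 + $4,390 + $10,050 = $18,830
Attorney fees: 10% of $18,830 = $1,883
Total award: $18,830 + $1,883 = $20,713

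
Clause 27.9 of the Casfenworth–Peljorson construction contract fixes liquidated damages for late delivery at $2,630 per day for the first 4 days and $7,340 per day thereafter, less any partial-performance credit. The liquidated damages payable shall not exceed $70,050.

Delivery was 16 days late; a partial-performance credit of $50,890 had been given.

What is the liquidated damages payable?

$47,710

First 4 days: 4 × $2,630 = $10,520
Remaining days: (16 − 4) × $7,340 = $88,080
Accrued per-day damages: $10,520 + $88,080 = $98,600
Less partial-performance credit: $98,600 − $50,890 = $47,710
Cap at $70,050: $47,710 is within the cap, no reduction.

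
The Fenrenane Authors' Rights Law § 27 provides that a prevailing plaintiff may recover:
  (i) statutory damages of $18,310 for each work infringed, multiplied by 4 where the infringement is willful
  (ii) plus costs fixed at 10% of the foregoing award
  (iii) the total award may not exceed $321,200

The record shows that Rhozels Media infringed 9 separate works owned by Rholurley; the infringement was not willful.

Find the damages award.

Statutory damages: 9 × $18,310 = $164,790
Infringement not willful: no ×4 enhancement.
Costs: 10% of $164,790 = $16,479
Award plus costs: $164,790 + $16,479 = $181,269
Cap at $321,200: $181,269 is within the cap, no reduction.

Award: $181,269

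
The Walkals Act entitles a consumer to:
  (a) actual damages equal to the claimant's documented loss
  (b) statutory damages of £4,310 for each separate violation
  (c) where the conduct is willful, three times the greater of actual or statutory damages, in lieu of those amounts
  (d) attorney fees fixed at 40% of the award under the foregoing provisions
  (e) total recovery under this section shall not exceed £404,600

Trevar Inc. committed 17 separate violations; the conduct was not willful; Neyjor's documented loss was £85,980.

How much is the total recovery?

£222,950

Statutory damages: 17 × £4,310 = £73,270
Conduct not willful: the in-lieu enhancement does not apply.
Actual plus statutory damages: £85,980 + £73,270 = £159,250
Attorney fees: 40% of £159,250 = £63,700
Total before cap: £159,250 + £63,700 = £222,950
Cap at £404,600: £222,950 is within the cap, no reduction.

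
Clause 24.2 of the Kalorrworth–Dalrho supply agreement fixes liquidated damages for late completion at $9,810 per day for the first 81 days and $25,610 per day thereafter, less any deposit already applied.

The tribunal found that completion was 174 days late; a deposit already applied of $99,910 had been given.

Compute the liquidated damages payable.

First 81 days: 81 × $9,810 = $794,610
Remaining days: (174 − 81) × $25,610 = $2,381,730
Accrued per-day damages: $794,610 + $2,381,730 = $3,176,340
Less deposit already applied: $3,176,340 − $99,910 = $3,076,430

$3,076,430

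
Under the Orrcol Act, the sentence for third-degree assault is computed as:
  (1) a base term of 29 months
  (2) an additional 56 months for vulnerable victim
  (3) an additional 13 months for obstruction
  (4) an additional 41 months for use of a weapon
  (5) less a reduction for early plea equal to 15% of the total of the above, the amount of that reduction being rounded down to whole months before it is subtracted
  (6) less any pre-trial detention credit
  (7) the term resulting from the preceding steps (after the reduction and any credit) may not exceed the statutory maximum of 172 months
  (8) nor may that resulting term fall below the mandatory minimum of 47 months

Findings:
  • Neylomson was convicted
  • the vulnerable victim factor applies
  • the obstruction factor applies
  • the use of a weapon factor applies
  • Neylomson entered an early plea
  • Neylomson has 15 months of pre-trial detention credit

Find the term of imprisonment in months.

104 months

Vulnerable victim enhancement: +56 months
Obstruction enhancement: +13 months
Use of a weapon enhancement: +41 months
Adjusted term: 29 months + 56 months + 13 months + 41 months = 139 months
Early plea reduction: 15% of 139 months = 20 months (rounded down)
After reduction: 139 − 20 = 119 months
Less pre-trial detention credit: 119 months − 15 months = 104 months
Cap at 172 months: 104 months is within the cap, no reduction.
Minimum 47 months: 104 months meets the minimum, no increase.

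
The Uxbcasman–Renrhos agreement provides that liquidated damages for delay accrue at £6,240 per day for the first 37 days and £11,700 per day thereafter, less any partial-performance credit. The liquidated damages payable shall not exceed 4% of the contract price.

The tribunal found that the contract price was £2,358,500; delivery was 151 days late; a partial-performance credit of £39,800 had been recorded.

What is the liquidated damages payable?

£94,340

First 37 days: 37 × £6,240 = £230,880
Remaining days: (151 − 37) × £11,700 = £1,333,800
Accrued per-day damages: £230,880 + £1,333,800 = £1,564,680
Less partial-performance credit: £1,564,680 − £39,800 = £1,524,880
Cap: 4% of £2,358,500 = £94,340
Cap at £94,340: £1,524,880 exceeds the cap → £94,340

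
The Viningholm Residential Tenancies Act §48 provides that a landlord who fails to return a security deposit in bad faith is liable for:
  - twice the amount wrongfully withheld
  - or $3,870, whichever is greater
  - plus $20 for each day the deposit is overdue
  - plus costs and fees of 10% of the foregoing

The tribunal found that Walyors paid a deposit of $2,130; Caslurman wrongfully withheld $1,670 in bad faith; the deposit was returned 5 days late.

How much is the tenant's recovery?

Doubled: 2 × $1,670 = $3,340
Minimum $3,870: $3,340 is below the minimum → $3,870
Late-return penalty: 5 × $20 = $100
Damages plus late penalty: $3,870 + $100 = $3,970
Costs and fees: 10% of $3,970 = $397
Total recovery: $3,970 + $397 = $4,367

$4,367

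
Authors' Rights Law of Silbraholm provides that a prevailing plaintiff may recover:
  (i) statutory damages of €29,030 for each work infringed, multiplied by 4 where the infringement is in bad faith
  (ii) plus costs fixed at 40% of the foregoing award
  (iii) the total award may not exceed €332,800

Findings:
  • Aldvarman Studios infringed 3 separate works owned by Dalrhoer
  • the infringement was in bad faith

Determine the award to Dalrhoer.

Statutory damages: 3 × €29,030 = €87,090
Multiplied by 4: 4 × €87,090 = €348,360
Costs: 40% of €348,360 = €139,344
Award plus costs: €348,360 + €139,344 = €487,704
Cap at €332,800: €487,704 exceeds the cap → €332,800

€332,800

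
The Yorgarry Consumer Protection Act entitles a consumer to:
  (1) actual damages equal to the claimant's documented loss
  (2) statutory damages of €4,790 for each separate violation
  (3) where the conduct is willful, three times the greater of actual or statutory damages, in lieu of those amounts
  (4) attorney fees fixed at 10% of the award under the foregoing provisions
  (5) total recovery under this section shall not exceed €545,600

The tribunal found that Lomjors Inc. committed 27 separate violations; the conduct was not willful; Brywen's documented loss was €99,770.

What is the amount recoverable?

€252,010

Statutory damages: 27 × €4,790 = €129,330
Conduct not willful: the in-lieu enhancement does not apply.
Actual plus statutory damages: €99,770 + €129,330 = €229,100
Attorney fees: 10% of €229,100 = €22,910
Total before cap: €229,100 + €22,910 = €252,010
Cap at €545,600: €252,010 is within the cap, no reduction.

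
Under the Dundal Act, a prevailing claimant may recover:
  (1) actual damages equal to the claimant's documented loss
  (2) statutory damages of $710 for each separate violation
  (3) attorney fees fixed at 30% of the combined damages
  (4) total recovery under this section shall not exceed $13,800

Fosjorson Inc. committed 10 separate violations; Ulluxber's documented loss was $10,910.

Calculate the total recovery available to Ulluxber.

Statutory damages: 10 × $710 = $7,100
Combined damages: $10,910 + $7,100 = $18,010
Attorney fees: 30% of $18,010 = $5,403
Total before cap: $18,010 + $5,403 = $23,413
Cap at $13,800: $23,413 exceeds the cap → $13,800

$13,800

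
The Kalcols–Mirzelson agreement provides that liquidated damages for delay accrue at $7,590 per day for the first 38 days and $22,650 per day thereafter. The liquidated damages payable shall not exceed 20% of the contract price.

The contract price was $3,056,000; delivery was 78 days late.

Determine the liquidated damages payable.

First 38 days: 38 × $7,590 = $288,420
Remaining days: (78 − 38) × $22,650 = $906,000
Accrued per-day damages: $288,420 + $906,000 = $1,194,420
Cap: 20% of $3,056,000 = $611,200
Cap at $611,200: $1,194,420 exceeds the cap → $611,200

$611,200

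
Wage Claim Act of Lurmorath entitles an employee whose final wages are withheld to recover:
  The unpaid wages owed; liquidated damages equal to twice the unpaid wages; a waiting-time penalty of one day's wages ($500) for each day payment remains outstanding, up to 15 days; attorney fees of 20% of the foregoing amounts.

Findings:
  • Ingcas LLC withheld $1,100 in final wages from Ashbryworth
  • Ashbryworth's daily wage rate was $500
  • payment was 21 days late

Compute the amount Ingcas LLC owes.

Doubled: 2 × $1,100 = $2,200
Penalty days: min(21, 15) = 15
Waiting-time penalty: 15 × $500 = $7,500
Subtotal: $1,100 + $2,200 + $7,500 = $10,800
Attorney fees: 20% of $10,800 = $2,160
Total award: $10,800 + $2,160 = $12,960

Total award: $12,960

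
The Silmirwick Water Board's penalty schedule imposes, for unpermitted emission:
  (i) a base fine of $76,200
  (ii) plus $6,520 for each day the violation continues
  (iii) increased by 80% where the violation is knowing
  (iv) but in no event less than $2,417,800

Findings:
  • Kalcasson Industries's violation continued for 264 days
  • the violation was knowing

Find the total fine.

Per-day component: 264 × $6,520 = $1,721,280
Base plus per-day: $76,200 + $1,721,280 = $1,797,480
Enhancement: 80% of $1,797,480 = $1,437,984
Enhanced fine: $1,797,480 + $1,437,984 = $3,235,464
Minimum $2,417,800: $3,235,464 meets the minimum, no increase.

$3,235,464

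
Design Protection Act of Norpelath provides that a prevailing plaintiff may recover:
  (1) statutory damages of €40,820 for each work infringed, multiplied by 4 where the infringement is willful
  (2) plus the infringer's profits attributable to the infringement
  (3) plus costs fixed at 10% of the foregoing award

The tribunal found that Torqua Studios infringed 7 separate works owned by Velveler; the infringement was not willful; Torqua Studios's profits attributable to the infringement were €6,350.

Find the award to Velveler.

€321,299

Statutory damages: 7 × €40,820 = €285,740
Infringement not willful: no ×4 enhancement.
Combined award: €285,740 + €6,350 = €292,090
Costs: 10% of €292,090 = €29,209
Award plus costs: €292,090 + €29,209 = €321,299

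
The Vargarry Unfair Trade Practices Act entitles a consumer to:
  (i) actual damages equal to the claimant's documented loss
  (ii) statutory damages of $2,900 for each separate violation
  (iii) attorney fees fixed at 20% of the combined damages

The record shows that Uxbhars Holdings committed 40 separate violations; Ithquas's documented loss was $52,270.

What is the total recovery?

Statutory damages: 40 × $2,900 = $116,000
Combined damages: $52,270 + $116,000 = $168,270
Attorney fees: 20% of $168,270 = $33,654
Total recovery: $168,270 + $33,654 = $201,924

$201,924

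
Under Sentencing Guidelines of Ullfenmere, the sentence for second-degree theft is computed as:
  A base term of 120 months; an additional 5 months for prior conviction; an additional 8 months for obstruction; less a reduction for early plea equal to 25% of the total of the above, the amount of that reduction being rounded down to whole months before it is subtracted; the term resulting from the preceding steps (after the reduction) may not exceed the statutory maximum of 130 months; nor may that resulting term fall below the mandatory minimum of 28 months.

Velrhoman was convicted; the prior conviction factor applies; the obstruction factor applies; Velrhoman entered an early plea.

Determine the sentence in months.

100 months

Prior conviction enhancement: +5 months
Obstruction enhancement: +8 months
Adjusted term: 120 months + 5 months + 8 months = 133 months
Early plea reduction: 25% of 133 months = 33 months (rounded down)
After reduction: 133 − 33 = 100 months
Cap at 130 months: 100 months is within the cap, no reduction.
Minimum 28 months: 100 months meets the minimum, no increase.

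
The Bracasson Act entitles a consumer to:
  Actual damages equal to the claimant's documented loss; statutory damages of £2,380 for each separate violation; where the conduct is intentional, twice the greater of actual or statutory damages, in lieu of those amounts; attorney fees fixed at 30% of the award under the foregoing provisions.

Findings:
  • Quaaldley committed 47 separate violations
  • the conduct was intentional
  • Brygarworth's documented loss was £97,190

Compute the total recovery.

Statutory damages: 47 × £2,380 = £111,860
Greater of actual damages (£97,190) or statutory damages (£111,860): £111,860
Doubled: 2 × £111,860 = £223,720
Attorney fees: 30% of £223,720 = £67,116
Total recovery: £223,720 + £67,116 = £290,836

£290,836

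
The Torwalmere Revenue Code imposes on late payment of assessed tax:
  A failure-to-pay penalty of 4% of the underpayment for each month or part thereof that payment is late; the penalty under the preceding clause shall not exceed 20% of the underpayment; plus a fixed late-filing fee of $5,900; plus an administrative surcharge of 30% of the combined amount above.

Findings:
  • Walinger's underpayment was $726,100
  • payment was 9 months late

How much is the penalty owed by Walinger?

Accrued rate: 4% × 9 = 36%, capped at 20% → 20%
Failure-to-pay penalty: 20% of $726,100 = $145,220
Penalty before surcharge: $145,220 + $5,900 = $151,120
Administrative surcharge: 30% of $151,120 = $45,336
Total penalty: $151,120 + $45,336 = $196,456

$196,456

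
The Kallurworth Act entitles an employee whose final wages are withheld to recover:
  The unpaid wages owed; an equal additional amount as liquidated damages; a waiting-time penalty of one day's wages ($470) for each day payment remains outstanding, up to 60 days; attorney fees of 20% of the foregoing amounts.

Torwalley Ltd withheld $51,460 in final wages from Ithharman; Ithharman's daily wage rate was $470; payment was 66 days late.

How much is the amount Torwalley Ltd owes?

Total award: $157,344

Liquidated damages (equal amount): $51,460
Penalty days: min(66, 60) = 60
Waiting-time penalty: 60 × $470 = $28,200
Subtotal: $51,460 + $51,460 + $28,200 = $131,120
Attorney fees: 20% of $131,120 = $26,224
Total award: $131,120 + $26,224 = $157,344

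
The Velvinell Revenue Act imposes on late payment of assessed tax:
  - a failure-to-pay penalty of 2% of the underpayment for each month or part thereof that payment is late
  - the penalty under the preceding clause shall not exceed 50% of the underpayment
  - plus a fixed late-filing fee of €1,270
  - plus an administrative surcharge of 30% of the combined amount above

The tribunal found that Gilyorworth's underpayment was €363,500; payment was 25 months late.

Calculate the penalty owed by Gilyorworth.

Accrued rate: 2% × 25 = 50%, capped at 50% → 50%
Failure-to-pay penalty: 50% of €363,500 = €181,750
Penalty before surcharge: €181,750 + €1,270 = €183,020
Administrative surcharge: 30% of €183,020 = €54,906
Total penalty: €183,020 + €54,906 = €237,926

€237,926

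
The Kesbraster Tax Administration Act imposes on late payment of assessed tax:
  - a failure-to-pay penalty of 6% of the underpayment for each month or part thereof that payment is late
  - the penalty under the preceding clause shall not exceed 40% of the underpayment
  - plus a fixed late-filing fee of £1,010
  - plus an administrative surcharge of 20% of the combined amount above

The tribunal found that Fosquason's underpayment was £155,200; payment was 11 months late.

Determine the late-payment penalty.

Accrued rate: 6% × 11 = 66%, capped at 40% → 40%
Failure-to-pay penalty: 40% of £155,200 = £62,080
Penalty before surcharge: £62,080 + £1,010 = £63,090
Administrative surcharge: 20% of £63,090 = £12,618
Total penalty: £63,090 + £12,618 = £75,708

£75,708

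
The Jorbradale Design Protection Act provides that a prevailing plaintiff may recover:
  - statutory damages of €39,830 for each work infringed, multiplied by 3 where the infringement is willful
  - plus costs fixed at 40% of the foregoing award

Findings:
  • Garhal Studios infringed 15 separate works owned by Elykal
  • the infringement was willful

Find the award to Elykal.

Statutory damages: 15 × €39,830 = €597,450
Trebled: 3 × €597,450 = €1,792,350
Costs: 40% of €1,792,350 = €716,940
Award plus costs: €1,792,350 + €716,940 = €2,509,290

€2,509,290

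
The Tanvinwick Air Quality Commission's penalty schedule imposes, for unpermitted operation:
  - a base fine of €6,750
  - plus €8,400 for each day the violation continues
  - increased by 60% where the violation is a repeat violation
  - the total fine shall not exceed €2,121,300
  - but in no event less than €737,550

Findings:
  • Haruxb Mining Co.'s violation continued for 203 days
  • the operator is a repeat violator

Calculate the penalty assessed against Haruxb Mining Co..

Per-day component: 203 × €8,400 = €1,705,200
Base plus per-day: €6,750 + €1,705,200 = €1,711,950
Enhancement: 60% of €1,711,950 = €1,027,170
Enhanced fine: €1,711,950 + €1,027,170 = €2,739,120
Cap at €2,121,300: €2,739,120 exceeds the cap → €2,121,300
Minimum €737,550: €2,121,300 meets the minimum, no increase.

€2,121,300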